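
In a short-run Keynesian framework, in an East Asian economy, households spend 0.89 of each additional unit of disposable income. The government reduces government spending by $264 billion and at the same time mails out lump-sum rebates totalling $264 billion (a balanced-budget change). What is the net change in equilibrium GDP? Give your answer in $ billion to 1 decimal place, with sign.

Expenditure multiplier = 1/(1 − MPC) = 1/(1 − 0.89) = 1/0.11 ≈ 9.091.
ΔG contributes k·ΔG = (−$264 billion) / 0.11 = −$2,400 billion.
ΔT of −$264 billion changes first-round spending by −c·ΔT = +$234.96 billion, contributing k·(−c·ΔT) = (+$234.96 billion) / 0.11 = +$2,136 billion.
With ΔG = ΔT and no other leakages, the balanced-budget multiplier is 1, so ΔY = ΔG = −$264 billion.

−$264.0 billion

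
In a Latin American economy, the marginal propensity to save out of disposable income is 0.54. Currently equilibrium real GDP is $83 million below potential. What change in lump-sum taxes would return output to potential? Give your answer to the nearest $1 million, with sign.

−$97 million

MPC = 1 − MPS = 1 − 0.54 = 0.46.
Spending multiplier = 1/(1 − MPC) = 1/(1 − 0.46) = 1/0.54 ≈ 1.852.
Tax multiplier = −c·k = −0.46/0.54 ≈ −0.852. Need ΔY = +$83 million, so ΔT = ΔY/(−c·k) = −(+$83 million) × 0.54 / 0.46 ≈ −$97 million.
The government should cut lump-sum taxes by $97 million.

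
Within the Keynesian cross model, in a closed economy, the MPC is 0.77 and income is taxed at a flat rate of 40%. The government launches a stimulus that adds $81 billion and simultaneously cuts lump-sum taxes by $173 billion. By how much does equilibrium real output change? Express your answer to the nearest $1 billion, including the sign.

Expenditure multiplier = 1/(1 − c(1−t)) = 1/(1 − 0.77×0.6) = 1/0.538 ≈ 1.859.
ΔG contributes k·ΔG = (+$81 billion) / 0.538 ≈ +$150.6 billion.
ΔT of −$173 billion changes first-round spending by −c·ΔT = +$133.21 billion, contributing k·(−c·ΔT) = (+$133.21 billion) / 0.538 ≈ +$247.6 billion.
Net ΔY = k(ΔG − c·ΔT) = (+$214.21 billion) / 0.538 ≈ +$398 billion.

+$398 billion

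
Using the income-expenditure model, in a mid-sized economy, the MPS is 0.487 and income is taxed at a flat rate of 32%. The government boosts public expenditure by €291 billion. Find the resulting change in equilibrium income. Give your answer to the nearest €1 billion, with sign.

+€447 billion

MPC = 1 − MPS = 1 − 0.487 = 0.513.
Expenditure multiplier = 1/(1 − c(1−t)) = 1/(1 − 0.513×0.68) = 1/0.65116 ≈ 1.536.
ΔY = k × ΔG = (+€291 billion) / 0.65116 ≈ +€447 billion.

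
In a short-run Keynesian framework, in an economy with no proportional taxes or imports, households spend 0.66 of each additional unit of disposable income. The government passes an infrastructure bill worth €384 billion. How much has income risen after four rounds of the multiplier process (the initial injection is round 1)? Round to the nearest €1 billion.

€915 billion

Round 1 adds ΔG = €384 billion; each later round is MPC = 0.66 times the previous.
After 4 rounds: 384 + 253.44 + 167.2704 + 110.398464 = ΔG·(1 − c^4)/(1 − c) = 384 × (1 − 0.18974736)/0.34 ≈ €915 billion.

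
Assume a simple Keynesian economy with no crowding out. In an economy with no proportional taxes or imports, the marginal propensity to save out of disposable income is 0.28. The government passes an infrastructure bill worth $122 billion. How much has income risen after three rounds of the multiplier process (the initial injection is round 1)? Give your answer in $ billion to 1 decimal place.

$273.1 billion

MPC = 1 − MPS = 1 − 0.28 = 0.72.
Round 1 adds ΔG = $122 billion; each later round is MPC = 0.72 times the previous.
After 3 rounds: 122 + 87.84 + 63.2448 = ΔG·(1 − c^3)/(1 − c) = 122 × (1 − 0.373248)/0.28 ≈ $273.1 billion.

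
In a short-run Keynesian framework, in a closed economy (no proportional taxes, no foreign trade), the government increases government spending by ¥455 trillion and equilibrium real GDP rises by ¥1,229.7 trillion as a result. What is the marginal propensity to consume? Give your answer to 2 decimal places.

Implied spending multiplier k = ΔY/ΔG = 1,229.7/455 ≈ 2.7026.
Since k = 1/(1 − MPC), MPC = 1 − 1/k = 1 − ΔG/ΔY = 1 − 455/1,229.7 ≈ 0.63.

0.63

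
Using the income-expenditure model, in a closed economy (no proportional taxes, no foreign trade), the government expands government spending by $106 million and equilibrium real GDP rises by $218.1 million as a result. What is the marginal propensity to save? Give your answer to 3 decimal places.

Implied spending multiplier k = ΔY/ΔG = 218.1/106 ≈ 2.0575.
Since k = 1/(1 − MPC), MPC = 1 − 1/k = 1 − ΔG/ΔY = 1 − 106/218.1 ≈ 0.514.
MPS = 1 − MPC = 0.486.

0.486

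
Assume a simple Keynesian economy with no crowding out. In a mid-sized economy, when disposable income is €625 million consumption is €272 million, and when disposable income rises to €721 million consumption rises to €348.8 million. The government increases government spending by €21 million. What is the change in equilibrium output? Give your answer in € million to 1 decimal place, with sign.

MPC = ΔC/ΔYd = (348.8 − 272)/(721 − 625) = 76.8/96 = 0.8.
Spending multiplier = 1/(1 − MPC) = 1/(1 − 0.8) = 1/0.2 = 5.
ΔY = k × ΔG = (+€21 million) / 0.2 = +€105 million.

+€105.0 million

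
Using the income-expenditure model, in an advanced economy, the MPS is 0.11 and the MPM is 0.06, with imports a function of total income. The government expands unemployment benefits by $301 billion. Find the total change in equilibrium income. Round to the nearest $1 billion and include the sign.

MPC = 1 − MPS = 1 − 0.11 = 0.89.
The transfer change shifts disposable income by +$301 billion, so first-round consumption changes by c·ΔTR = 0.89 × (+$301 billion) = +$267.89 billion.
Expenditure multiplier = 1/(1 − c + m) = 1/(1 − 0.89 + 0.06) = 1/0.17 ≈ 5.882.
The transfer multiplier is c × k ≈ 5.235, so ΔY = k × (c·ΔTR) = (+$267.89 billion) / 0.17 ≈ +$1,576 billion.

+$1,576 billion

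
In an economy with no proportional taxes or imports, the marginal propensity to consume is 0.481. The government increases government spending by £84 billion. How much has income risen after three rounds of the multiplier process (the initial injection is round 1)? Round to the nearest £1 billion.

Round 1 adds ΔG = £84 billion; each later round is MPC = 0.481 times the previous.
After 3 rounds: 84 + 40.404 + 19.434324 = ΔG·(1 − c^3)/(1 − c) = 84 × (1 − 0.111284641)/0.519 ≈ £144 billion.

£144 billion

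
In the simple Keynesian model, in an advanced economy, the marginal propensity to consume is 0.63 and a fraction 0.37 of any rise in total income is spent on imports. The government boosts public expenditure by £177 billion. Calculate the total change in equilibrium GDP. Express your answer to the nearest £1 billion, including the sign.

Spending multiplier = 1/(1 − c + m) = 1/(1 − 0.63 + 0.37) = 1/0.74 ≈ 1.351.
ΔY = k × ΔG = (+£177 billion) / 0.74 ≈ +£239 billion.

+£239 billion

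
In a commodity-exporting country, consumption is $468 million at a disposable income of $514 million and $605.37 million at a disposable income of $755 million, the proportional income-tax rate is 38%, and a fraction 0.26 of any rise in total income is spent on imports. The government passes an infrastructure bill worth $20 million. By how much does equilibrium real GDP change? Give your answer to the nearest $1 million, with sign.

MPC = ΔC/ΔYd = (605.37 − 468)/(755 − 514) = 137.37/241 = 0.57.
Expenditure multiplier = 1/(1 − c(1−t) + m) = 1/(1 − 0.57×0.62 + 0.26) = 1/0.9066 ≈ 1.103.
ΔY = k × ΔG = (+$20 million) / 0.9066 ≈ +$22 million.

+$22 million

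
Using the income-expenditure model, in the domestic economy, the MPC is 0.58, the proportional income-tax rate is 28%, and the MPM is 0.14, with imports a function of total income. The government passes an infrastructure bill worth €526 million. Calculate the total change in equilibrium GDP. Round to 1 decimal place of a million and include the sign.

Spending multiplier = 1/(1 − c(1−t) + m) = 1/(1 − 0.58×0.72 + 0.14) = 1/0.7224 ≈ 1.384.
ΔY = k × ΔG = (+€526 million) / 0.7224 ≈ +€728.1 million.

+€728.1 million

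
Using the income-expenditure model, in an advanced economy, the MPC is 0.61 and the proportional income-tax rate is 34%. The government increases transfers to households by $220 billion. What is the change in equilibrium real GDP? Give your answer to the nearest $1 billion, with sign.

+$225 billion

The transfer change shifts disposable income by +$220 billion, so first-round consumption changes by c·ΔTR = 0.61 × (+$220 billion) = +$134.2 billion.
Expenditure multiplier = 1/(1 − c(1−t)) = 1/(1 − 0.61×0.66) = 1/0.5974 ≈ 1.674.
The transfer multiplier is c × k ≈ 1.021, so ΔY = k × (c·ΔTR) = (+$134.2 billion) / 0.5974 ≈ +$225 billion.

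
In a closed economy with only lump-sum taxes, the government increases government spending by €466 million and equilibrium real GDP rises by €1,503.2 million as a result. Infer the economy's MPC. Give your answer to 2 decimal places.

0.69

Implied spending multiplier k = ΔY/ΔG = 1,503.2/466 ≈ 3.2258.
Since k = 1/(1 − MPC), MPC = 1 − 1/k = 1 − ΔG/ΔY = 1 − 466/1,503.2 ≈ 0.69.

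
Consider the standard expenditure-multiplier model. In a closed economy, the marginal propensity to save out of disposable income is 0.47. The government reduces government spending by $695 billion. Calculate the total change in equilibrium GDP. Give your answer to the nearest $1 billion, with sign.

−$1,479 billion

MPC = 1 − MPS = 1 − 0.47 = 0.53.
Spending multiplier = 1/(1 − MPC) = 1/(1 − 0.53) = 1/0.47 ≈ 2.128.
ΔY = k × ΔG = (−$695 billion) / 0.47 ≈ −$1,479 billion.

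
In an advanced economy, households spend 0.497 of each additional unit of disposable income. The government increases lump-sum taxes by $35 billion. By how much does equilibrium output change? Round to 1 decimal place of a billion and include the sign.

−$34.6 billion

A lump-sum tax change of +$35 billion shifts disposable income by −$35 billion; first-round consumption changes by −c × ΔT = −0.497 × (+$35 billion) = −$17.395 billion.
Expenditure multiplier = 1/(1 − MPC) = 1/(1 − 0.497) = 1/0.503 ≈ 1.988.
The tax multiplier is −c × k ≈ −0.988, so ΔY = k × (−c·ΔT) = (−$17.395 billion) / 0.503 ≈ −$34.6 billion.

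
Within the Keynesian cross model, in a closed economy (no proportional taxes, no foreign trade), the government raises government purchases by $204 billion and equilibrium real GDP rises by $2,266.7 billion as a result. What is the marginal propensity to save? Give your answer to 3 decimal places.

Implied spending multiplier k = ΔY/ΔG = 2,266.7/204 ≈ 11.1113.
Since k = 1/(1 − MPC), MPC = 1 − 1/k = 1 − ΔG/ΔY = 1 − 204/2,266.7 ≈ 0.910.
MPS = 1 − MPC = 0.090.

0.090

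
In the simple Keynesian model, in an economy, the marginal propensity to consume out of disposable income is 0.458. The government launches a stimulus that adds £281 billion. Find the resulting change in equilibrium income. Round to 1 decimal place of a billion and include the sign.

+£518.5 billion

Government-spending multiplier = 1/(1 − MPC) = 1/(1 − 0.458) = 1/0.542 ≈ 1.845.
ΔY = k × ΔG = (+£281 billion) / 0.542 ≈ +£518.5 billion.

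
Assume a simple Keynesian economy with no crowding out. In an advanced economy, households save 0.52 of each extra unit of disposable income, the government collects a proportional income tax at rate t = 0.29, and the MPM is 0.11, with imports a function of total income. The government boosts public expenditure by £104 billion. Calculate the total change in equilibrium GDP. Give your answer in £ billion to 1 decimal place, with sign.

+£135.2 billion

MPC = 1 − MPS = 1 − 0.52 = 0.48.
Spending multiplier = 1/(1 − c(1−t) + m) = 1/(1 − 0.48×0.71 + 0.11) = 1/0.7692 ≈ 1.3.
ΔY = k × ΔG = (+£104 billion) / 0.7692 ≈ +£135.2 billion.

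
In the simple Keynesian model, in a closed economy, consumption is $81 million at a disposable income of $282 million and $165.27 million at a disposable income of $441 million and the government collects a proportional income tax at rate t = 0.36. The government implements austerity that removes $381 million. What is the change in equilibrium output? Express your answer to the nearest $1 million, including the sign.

−$577 million

MPC = ΔC/ΔYd = (165.27 − 81)/(441 − 282) = 84.27/159 = 0.53.
Government-spending multiplier = 1/(1 − c(1−t)) = 1/(1 − 0.53×0.64) = 1/0.6608 ≈ 1.513.
ΔY = k × ΔG = (−$381 million) / 0.6608 ≈ −$577 million.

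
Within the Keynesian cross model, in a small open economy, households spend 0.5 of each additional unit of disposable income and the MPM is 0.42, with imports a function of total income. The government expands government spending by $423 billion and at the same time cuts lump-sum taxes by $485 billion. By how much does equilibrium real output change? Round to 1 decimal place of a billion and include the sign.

Expenditure multiplier = 1/(1 − c + m) = 1/(1 − 0.5 + 0.42) = 1/0.92 ≈ 1.087.
ΔG contributes k·ΔG = (+$423 billion) / 0.92 ≈ +$459.8 billion.
ΔT of −$485 billion changes first-round spending by −c·ΔT = +$242.5 billion, contributing k·(−c·ΔT) = (+$242.5 billion) / 0.92 ≈ +$263.6 billion.
Net ΔY = k(ΔG − c·ΔT) = (+$665.5 billion) / 0.92 ≈ +$723.4 billion.

+$723.4 billion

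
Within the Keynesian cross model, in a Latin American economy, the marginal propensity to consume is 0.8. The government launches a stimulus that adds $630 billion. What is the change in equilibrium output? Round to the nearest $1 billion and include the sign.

Spending multiplier = 1/(1 − MPC) = 1/(1 − 0.8) = 1/0.2 = 5.
ΔY = k × ΔG = (+$630 billion) / 0.2 = +$3,150 billion.

+$3,150 billion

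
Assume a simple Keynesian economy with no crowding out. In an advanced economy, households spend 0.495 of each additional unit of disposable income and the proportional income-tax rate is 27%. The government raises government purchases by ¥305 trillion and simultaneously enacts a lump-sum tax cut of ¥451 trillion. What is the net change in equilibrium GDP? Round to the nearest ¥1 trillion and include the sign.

Expenditure multiplier = 1/(1 − c(1−t)) = 1/(1 − 0.495×0.73) = 1/0.63865 ≈ 1.566.
ΔG contributes k·ΔG = (+¥305 trillion) / 0.63865 ≈ +¥477.6 trillion.
ΔT of −¥451 trillion changes first-round spending by −c·ΔT = +¥223.245 trillion, contributing k·(−c·ΔT) = (+¥223.245 trillion) / 0.63865 ≈ +¥349.6 trillion.
Net ΔY = k(ΔG − c·ΔT) = (+¥528.245 trillion) / 0.63865 ≈ +¥827 trillion.

+¥827 trillion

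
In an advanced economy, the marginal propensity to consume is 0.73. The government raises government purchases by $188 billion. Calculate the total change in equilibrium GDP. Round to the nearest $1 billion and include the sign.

Expenditure multiplier = 1/(1 − MPC) = 1/(1 − 0.73) = 1/0.27 ≈ 3.704.
ΔY = k × ΔG = (+$188 billion) / 0.27 ≈ +$696 billion.

+$696 billion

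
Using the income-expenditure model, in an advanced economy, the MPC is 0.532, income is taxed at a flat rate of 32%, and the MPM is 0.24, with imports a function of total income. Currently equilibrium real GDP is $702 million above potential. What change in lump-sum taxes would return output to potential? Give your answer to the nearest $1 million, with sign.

Spending multiplier = 1/(1 − c(1−t) + m) = 1/(1 − 0.532×0.68 + 0.24) = 1/0.87824 ≈ 1.139.
Tax multiplier = −c·k = −0.532/0.87824 ≈ −0.606. Need ΔY = −$702 million, so ΔT = ΔY/(−c·k) = −(−$702 million) × 0.87824 / 0.532 ≈ +$1,159 million.
The government should raise lump-sum taxes by $1,159 million.

+$1,159 million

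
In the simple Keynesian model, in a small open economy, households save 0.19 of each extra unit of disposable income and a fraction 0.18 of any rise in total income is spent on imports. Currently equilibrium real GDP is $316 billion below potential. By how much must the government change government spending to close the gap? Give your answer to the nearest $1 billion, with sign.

MPC = 1 − MPS = 1 − 0.19 = 0.81.
Spending multiplier = 1/(1 − c + m) = 1/(1 − 0.81 + 0.18) = 1/0.37 ≈ 2.703.
Need ΔY = +$316 billion, so ΔG = ΔY/k = (+$316 billion) × 0.37 ≈ +$117 billion.
The government should increase government spending by $117 billion.

+$117 billion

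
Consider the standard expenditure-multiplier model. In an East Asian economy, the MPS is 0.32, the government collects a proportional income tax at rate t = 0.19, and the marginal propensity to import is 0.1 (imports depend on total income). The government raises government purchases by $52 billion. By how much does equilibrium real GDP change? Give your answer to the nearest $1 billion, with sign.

MPC = 1 − MPS = 1 − 0.32 = 0.68.
Expenditure multiplier = 1/(1 − c(1−t) + m) = 1/(1 − 0.68×0.81 + 0.1) = 1/0.5492 ≈ 1.821.
ΔY = k × ΔG = (+$52 billion) / 0.5492 ≈ +$95 billion.

+$95 billion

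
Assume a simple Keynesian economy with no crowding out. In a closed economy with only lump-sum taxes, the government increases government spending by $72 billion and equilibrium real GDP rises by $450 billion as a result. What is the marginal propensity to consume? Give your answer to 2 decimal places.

Implied spending multiplier k = ΔY/ΔG = 450/72 = 6.25.
Since k = 1/(1 − MPC), MPC = 1 − 1/k = 1 − ΔG/ΔY = 1 − 72/450 = 0.84.

0.84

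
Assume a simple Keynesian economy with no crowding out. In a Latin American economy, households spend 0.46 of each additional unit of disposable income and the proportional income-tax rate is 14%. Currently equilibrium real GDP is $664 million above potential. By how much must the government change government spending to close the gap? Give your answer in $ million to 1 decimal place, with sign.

−$401.3 million

Spending multiplier = 1/(1 − c(1−t)) = 1/(1 − 0.46×0.86) = 1/0.6044 ≈ 1.655.
Need ΔY = −$664 million, so ΔG = ΔY/k = (−$664 million) × 0.6044 ≈ −$401.3 million.
The government should cut government spending by $401.3 million.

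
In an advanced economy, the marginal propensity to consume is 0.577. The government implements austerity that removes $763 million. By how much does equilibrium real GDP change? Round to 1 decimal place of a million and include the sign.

−$1,803.8 million

Government-spending multiplier = 1/(1 − MPC) = 1/(1 − 0.577) = 1/0.423 ≈ 2.364.
ΔY = k × ΔG = (−$763 million) / 0.423 ≈ −$1,803.8 million.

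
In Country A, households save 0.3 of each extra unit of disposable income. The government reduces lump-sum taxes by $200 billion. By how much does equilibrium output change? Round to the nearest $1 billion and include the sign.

+$467 billion

MPC = 1 − MPS = 1 − 0.3 = 0.7.
A lump-sum tax change of −$200 billion shifts disposable income by +$200 billion; first-round consumption changes by −c × ΔT = −0.7 × (−$200 billion) = +$140 billion.
Expenditure multiplier = 1/(1 − MPC) = 1/(1 − 0.7) = 1/0.3 ≈ 3.333.
The tax multiplier is −c × k ≈ −2.333, so ΔY = k × (−c·ΔT) = (+$140 billion) / 0.3 ≈ +$467 billion.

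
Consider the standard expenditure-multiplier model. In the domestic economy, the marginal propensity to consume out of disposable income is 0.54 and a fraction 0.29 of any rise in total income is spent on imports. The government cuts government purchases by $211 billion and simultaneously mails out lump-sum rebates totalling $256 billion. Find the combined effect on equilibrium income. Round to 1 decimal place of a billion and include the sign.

−$97.0 billion

Expenditure multiplier = 1/(1 − c + m) = 1/(1 − 0.54 + 0.29) = 1/0.75 ≈ 1.333.
ΔG contributes k·ΔG = (−$211 billion) / 0.75 ≈ −$281.3 billion.
ΔT of −$256 billion changes first-round spending by −c·ΔT = +$138.24 billion, contributing k·(−c·ΔT) = (+$138.24 billion) / 0.75 ≈ +$184.3 billion.
Net ΔY = k(ΔG − c·ΔT) = (−$72.76 billion) / 0.75 ≈ −$97 billion.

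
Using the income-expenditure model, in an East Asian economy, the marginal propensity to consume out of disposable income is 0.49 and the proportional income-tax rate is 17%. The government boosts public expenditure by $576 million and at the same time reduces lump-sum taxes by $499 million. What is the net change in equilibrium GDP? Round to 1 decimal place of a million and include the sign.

Expenditure multiplier = 1/(1 − c(1−t)) = 1/(1 − 0.49×0.83) = 1/0.5933 ≈ 1.685.
ΔG contributes k·ΔG = (+$576 million) / 0.5933 ≈ +$970.8 million.
ΔT of −$499 million changes first-round spending by −c·ΔT = +$244.51 million, contributing k·(−c·ΔT) = (+$244.51 million) / 0.5933 ≈ +$412.1 million.
Net ΔY = k(ΔG − c·ΔT) = (+$820.51 million) / 0.5933 ≈ +$1,383 million.

+$1,383.0 million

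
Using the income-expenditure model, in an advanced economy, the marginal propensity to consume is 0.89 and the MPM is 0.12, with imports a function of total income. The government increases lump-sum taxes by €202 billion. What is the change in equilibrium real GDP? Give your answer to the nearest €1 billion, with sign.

−€782 billion

A lump-sum tax change of +€202 billion shifts disposable income by −€202 billion; first-round consumption changes by −c × ΔT = −0.89 × (+€202 billion) = −€179.78 billion.
Expenditure multiplier = 1/(1 − c + m) = 1/(1 − 0.89 + 0.12) = 1/0.23 ≈ 4.348.
The tax multiplier is −c × k ≈ −3.87, so ΔY = k × (−c·ΔT) = (−€179.78 billion) / 0.23 ≈ −€782 billion.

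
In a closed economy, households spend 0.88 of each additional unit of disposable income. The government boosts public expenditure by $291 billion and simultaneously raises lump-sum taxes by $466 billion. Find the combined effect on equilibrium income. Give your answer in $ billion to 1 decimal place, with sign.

Expenditure multiplier = 1/(1 − MPC) = 1/(1 − 0.88) = 1/0.12 ≈ 8.333.
ΔG contributes k·ΔG = (+$291 billion) / 0.12 = +$2,425 billion.
ΔT of +$466 billion changes first-round spending by −c·ΔT = −$410.08 billion, contributing k·(−c·ΔT) = (−$410.08 billion) / 0.12 ≈ −$3,417.3 billion.
Net ΔY = k(ΔG − c·ΔT) = (−$119.08 billion) / 0.12 ≈ −$992.3 billion.

−$992.3 billion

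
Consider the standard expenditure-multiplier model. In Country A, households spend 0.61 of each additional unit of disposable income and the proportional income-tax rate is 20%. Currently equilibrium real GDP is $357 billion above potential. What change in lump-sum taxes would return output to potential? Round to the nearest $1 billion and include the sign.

Spending multiplier = 1/(1 − c(1−t)) = 1/(1 − 0.61×0.8) = 1/0.512 ≈ 1.953.
Tax multiplier = −c·k = −0.61/0.512 ≈ −1.191. Need ΔY = −$357 billion, so ΔT = ΔY/(−c·k) = −(−$357 billion) × 0.512 / 0.61 ≈ +$300 billion.
The government should raise lump-sum taxes by $300 billion.

+$300 billion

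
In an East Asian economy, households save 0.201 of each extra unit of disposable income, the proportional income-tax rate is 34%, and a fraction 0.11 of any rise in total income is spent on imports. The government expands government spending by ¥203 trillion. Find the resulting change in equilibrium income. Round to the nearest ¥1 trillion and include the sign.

+¥348 trillion

MPC = 1 − MPS = 1 − 0.201 = 0.799.
Spending multiplier = 1/(1 − c(1−t) + m) = 1/(1 − 0.799×0.66 + 0.11) = 1/0.58266 ≈ 1.716.
ΔY = k × ΔG = (+¥203 trillion) / 0.58266 ≈ +¥348 trillion.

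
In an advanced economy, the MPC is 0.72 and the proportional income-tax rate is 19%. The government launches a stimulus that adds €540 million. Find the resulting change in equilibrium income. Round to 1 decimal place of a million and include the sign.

Expenditure multiplier = 1/(1 − c(1−t)) = 1/(1 − 0.72×0.81) = 1/0.4168 ≈ 2.399.
ΔY = k × ΔG = (+€540 million) / 0.4168 ≈ +€1,295.6 million.

+€1,295.6 million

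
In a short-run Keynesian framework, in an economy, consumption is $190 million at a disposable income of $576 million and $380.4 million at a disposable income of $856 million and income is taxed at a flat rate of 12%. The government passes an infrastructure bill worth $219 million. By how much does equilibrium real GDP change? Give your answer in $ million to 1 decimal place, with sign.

MPC = ΔC/ΔYd = (380.4 − 190)/(856 − 576) = 190.4/280 = 0.68.
Spending multiplier = 1/(1 − c(1−t)) = 1/(1 − 0.68×0.88) = 1/0.4016 ≈ 2.49.
ΔY = k × ΔG = (+$219 million) / 0.4016 ≈ +$545.3 million.

+$545.3 million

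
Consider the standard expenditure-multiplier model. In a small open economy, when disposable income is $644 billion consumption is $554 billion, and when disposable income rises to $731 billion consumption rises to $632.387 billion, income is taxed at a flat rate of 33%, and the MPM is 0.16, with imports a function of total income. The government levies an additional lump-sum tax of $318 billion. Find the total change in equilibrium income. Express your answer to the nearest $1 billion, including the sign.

−$515 billion

MPC = ΔC/ΔYd = (632.387 − 554)/(731 − 644) = 78.387/87 = 0.901.
A lump-sum tax change of +$318 billion shifts disposable income by −$318 billion; first-round consumption changes by −c × ΔT = −0.901 × (+$318 billion) = −$286.518 billion.
Expenditure multiplier = 1/(1 − c(1−t) + m) = 1/(1 − 0.901×0.67 + 0.16) = 1/0.55633 ≈ 1.797.
The tax multiplier is −c × k ≈ −1.62, so ΔY = k × (−c·ΔT) = (−$286.518 billion) / 0.55633 ≈ −$515 billion.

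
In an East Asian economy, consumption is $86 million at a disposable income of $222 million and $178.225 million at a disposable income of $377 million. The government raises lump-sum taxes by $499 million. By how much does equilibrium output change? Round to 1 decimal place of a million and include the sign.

−$733.1 million

MPC = ΔC/ΔYd = (178.225 − 86)/(377 − 222) = 92.225/155 = 0.595.
A lump-sum tax change of +$499 million shifts disposable income by −$499 million; first-round consumption changes by −c × ΔT = −0.595 × (+$499 million) = −$296.905 million.
Expenditure multiplier = 1/(1 − MPC) = 1/(1 − 0.595) = 1/0.405 ≈ 2.469.
The tax multiplier is −c × k ≈ −1.469, so ΔY = k × (−c·ΔT) = (−$296.905 million) / 0.405 ≈ −$733.1 million.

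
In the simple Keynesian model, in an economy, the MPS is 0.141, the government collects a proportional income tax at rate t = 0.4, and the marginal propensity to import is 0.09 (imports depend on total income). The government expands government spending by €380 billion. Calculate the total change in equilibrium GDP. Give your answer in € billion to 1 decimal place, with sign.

+€661.3 billion

MPC = 1 − MPS = 1 − 0.141 = 0.859.
Government-spending multiplier = 1/(1 − c(1−t) + m) = 1/(1 − 0.859×0.6 + 0.09) = 1/0.5746 ≈ 1.74.
ΔY = k × ΔG = (+€380 billion) / 0.5746 ≈ +€661.3 billion.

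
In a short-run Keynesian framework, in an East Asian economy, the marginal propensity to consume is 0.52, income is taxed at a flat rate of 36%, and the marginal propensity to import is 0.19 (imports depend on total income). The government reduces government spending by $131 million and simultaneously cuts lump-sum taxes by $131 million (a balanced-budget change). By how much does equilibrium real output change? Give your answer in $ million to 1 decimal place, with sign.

Expenditure multiplier = 1/(1 − c(1−t) + m) = 1/(1 − 0.52×0.64 + 0.19) = 1/0.8572 ≈ 1.167.
ΔG contributes k·ΔG = (−$131 million) / 0.8572 ≈ −$152.8 million.
ΔT of −$131 million changes first-round spending by −c·ΔT = +$68.12 million, contributing k·(−c·ΔT) = (+$68.12 million) / 0.8572 ≈ +$79.5 million.
Net ΔY = k(ΔG − c·ΔT) = (−$62.88 million) / 0.8572 ≈ −$73.4 million.

−$73.4 million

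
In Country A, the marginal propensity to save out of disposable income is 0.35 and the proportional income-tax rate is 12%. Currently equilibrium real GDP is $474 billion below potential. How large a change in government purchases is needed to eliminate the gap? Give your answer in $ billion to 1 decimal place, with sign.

+$202.9 billion

MPC = 1 − MPS = 1 − 0.35 = 0.65.
Spending multiplier = 1/(1 − c(1−t)) = 1/(1 − 0.65×0.88) = 1/0.428 ≈ 2.336.
Need ΔY = +$474 billion, so ΔG = ΔY/k = (+$474 billion) × 0.428 ≈ +$202.9 billion.
The government should increase government purchases by $202.9 billion.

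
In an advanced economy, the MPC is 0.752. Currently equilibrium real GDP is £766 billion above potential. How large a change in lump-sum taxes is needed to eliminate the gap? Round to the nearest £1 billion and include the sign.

Spending multiplier = 1/(1 − MPC) = 1/(1 − 0.752) = 1/0.248 ≈ 4.032.
Tax multiplier = −c·k = −0.752/0.248 ≈ −3.032. Need ΔY = −£766 billion, so ΔT = ΔY/(−c·k) = −(−£766 billion) × 0.248 / 0.752 ≈ +£253 billion.
The government should raise lump-sum taxes by £253 billion.

+£253 billion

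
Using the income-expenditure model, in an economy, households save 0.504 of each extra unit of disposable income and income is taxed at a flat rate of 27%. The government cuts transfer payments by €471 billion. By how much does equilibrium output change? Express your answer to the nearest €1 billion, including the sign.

−€366 billion

MPC = 1 − MPS = 1 − 0.504 = 0.496.
The transfer change shifts disposable income by −€471 billion, so first-round consumption changes by c·ΔTR = 0.496 × (−€471 billion) = −€233.616 billion.
Expenditure multiplier = 1/(1 − c(1−t)) = 1/(1 − 0.496×0.73) = 1/0.63792 ≈ 1.568.
The transfer multiplier is c × k ≈ 0.778, so ΔY = k × (c·ΔTR) = (−€233.616 billion) / 0.63792 ≈ −€366 billion.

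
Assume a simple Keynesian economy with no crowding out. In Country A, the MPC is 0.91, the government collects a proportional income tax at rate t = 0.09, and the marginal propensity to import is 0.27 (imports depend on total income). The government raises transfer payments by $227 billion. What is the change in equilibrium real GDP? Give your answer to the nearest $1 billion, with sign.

+$467 billion

The transfer change shifts disposable income by +$227 billion, so first-round consumption changes by c·ΔTR = 0.91 × (+$227 billion) = +$206.57 billion.
Expenditure multiplier = 1/(1 − c(1−t) + m) = 1/(1 − 0.91×0.91 + 0.27) = 1/0.4419 ≈ 2.263.
The transfer multiplier is c × k ≈ 2.059, so ΔY = k × (c·ΔTR) = (+$206.57 billion) / 0.4419 ≈ +$467 billion.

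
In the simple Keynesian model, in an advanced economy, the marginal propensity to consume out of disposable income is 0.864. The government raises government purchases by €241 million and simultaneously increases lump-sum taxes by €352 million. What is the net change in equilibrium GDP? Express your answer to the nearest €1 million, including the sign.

Expenditure multiplier = 1/(1 − MPC) = 1/(1 − 0.864) = 1/0.136 ≈ 7.353.
ΔG contributes k·ΔG = (+€241 million) / 0.136 ≈ +€1,772.1 million.
ΔT of +€352 million changes first-round spending by −c·ΔT = −€304.128 million, contributing k·(−c·ΔT) = (−€304.128 million) / 0.136 ≈ −€2,236.2 million.
Net ΔY = k(ΔG − c·ΔT) = (−€63.128 million) / 0.136 ≈ −€464 million.

−€464 million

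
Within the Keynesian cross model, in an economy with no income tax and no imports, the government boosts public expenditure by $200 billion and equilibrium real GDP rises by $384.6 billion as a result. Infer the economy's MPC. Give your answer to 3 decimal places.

0.480

Implied spending multiplier k = ΔY/ΔG = 384.6/200 = 1.923.
Since k = 1/(1 − MPC), MPC = 1 − 1/k = 1 − ΔG/ΔY = 1 − 200/384.6 ≈ 0.480.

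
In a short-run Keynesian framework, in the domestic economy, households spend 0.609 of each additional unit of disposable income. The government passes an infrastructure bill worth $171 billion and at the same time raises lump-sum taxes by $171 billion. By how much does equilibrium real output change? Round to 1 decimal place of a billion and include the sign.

+$171.0 billion

Expenditure multiplier = 1/(1 − MPC) = 1/(1 − 0.609) = 1/0.391 ≈ 2.558.
ΔG contributes k·ΔG = (+$171 billion) / 0.391 ≈ +$437.3 billion.
ΔT of +$171 billion changes first-round spending by −c·ΔT = −$104.139 billion, contributing k·(−c·ΔT) = (−$104.139 billion) / 0.391 ≈ −$266.3 billion.
With ΔG = ΔT and no other leakages, the balanced-budget multiplier is 1, so ΔY = ΔG = +$171 billion.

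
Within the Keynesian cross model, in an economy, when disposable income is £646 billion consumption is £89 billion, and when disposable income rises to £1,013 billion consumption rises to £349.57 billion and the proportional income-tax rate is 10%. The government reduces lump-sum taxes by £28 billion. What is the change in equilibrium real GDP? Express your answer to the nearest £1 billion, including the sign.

MPC = ΔC/ΔYd = (349.57 − 89)/(1,013 − 646) = 260.57/367 = 0.71.
A lump-sum tax change of −£28 billion shifts disposable income by +£28 billion; first-round consumption changes by −c × ΔT = −0.71 × (−£28 billion) = +£19.88 billion.
Expenditure multiplier = 1/(1 − c(1−t)) = 1/(1 − 0.71×0.9) = 1/0.361 ≈ 2.77.
The tax multiplier is −c × k ≈ −1.967, so ΔY = k × (−c·ΔT) = (+£19.88 billion) / 0.361 ≈ +£55 billion.

+£55 billion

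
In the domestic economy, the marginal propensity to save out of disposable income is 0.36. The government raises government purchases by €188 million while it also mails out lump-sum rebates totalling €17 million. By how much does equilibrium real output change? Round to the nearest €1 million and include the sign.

MPC = 1 − MPS = 1 − 0.36 = 0.64.
Expenditure multiplier = 1/(1 − MPC) = 1/(1 − 0.64) = 1/0.36 ≈ 2.778.
ΔG contributes k·ΔG = (+€188 million) / 0.36 ≈ +€522.2 million.
ΔT of −€17 million changes first-round spending by −c·ΔT = +€10.88 million, contributing k·(−c·ΔT) = (+€10.88 million) / 0.36 ≈ +€30.2 million.
Net ΔY = k(ΔG − c·ΔT) = (+€198.88 million) / 0.36 ≈ +€552 million.

+€552 million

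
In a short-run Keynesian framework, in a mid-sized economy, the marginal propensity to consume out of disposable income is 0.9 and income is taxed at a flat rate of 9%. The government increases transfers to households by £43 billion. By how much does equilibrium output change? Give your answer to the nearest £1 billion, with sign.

The transfer change shifts disposable income by +£43 billion, so first-round consumption changes by c·ΔTR = 0.9 × (+£43 billion) = +£38.7 billion.
Expenditure multiplier = 1/(1 − c(1−t)) = 1/(1 − 0.9×0.91) = 1/0.181 ≈ 5.525.
The transfer multiplier is c × k ≈ 4.972, so ΔY = k × (c·ΔTR) = (+£38.7 billion) / 0.181 ≈ +£214 billion.

+£214 billion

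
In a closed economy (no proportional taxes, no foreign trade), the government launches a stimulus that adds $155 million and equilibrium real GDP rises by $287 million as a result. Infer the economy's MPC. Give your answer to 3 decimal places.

Implied spending multiplier k = ΔY/ΔG = 287/155 ≈ 1.8516.
Since k = 1/(1 − MPC), MPC = 1 − 1/k = 1 − ΔG/ΔY = 1 − 155/287 ≈ 0.460.

0.460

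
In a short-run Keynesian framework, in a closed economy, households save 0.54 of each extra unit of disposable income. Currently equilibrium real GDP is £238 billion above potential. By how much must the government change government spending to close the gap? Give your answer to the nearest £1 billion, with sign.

MPC = 1 − MPS = 1 − 0.54 = 0.46.
Spending multiplier = 1/(1 − MPC) = 1/(1 − 0.46) = 1/0.54 ≈ 1.852.
Need ΔY = −£238 billion, so ΔG = ΔY/k = (−£238 billion) × 0.54 ≈ −£129 billion.
The government should cut government spending by £129 billion.

−£129 billion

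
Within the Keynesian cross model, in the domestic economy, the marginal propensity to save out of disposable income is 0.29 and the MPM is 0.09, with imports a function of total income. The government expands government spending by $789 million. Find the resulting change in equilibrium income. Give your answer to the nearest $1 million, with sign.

MPC = 1 − MPS = 1 − 0.29 = 0.71.
Spending multiplier = 1/(1 − c + m) = 1/(1 − 0.71 + 0.09) = 1/0.38 ≈ 2.632.
ΔY = k × ΔG = (+$789 million) / 0.38 ≈ +$2,076 million.

+$2,076 million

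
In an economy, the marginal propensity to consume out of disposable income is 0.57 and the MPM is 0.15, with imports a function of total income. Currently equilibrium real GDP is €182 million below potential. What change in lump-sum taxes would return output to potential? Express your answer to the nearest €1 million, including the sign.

−€185 million

Spending multiplier = 1/(1 − c + m) = 1/(1 − 0.57 + 0.15) = 1/0.58 ≈ 1.724.
Tax multiplier = −c·k = −0.57/0.58 ≈ −0.983. Need ΔY = +€182 million, so ΔT = ΔY/(−c·k) = −(+€182 million) × 0.58 / 0.57 ≈ −€185 million.
The government should cut lump-sum taxes by €185 million.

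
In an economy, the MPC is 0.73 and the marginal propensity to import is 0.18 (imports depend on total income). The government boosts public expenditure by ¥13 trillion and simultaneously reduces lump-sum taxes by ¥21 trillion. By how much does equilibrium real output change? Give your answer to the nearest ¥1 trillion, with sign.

Expenditure multiplier = 1/(1 − c + m) = 1/(1 − 0.73 + 0.18) = 1/0.45 ≈ 2.222.
ΔG contributes k·ΔG = (+¥13 trillion) / 0.45 ≈ +¥28.9 trillion.
ΔT of −¥21 trillion changes first-round spending by −c·ΔT = +¥15.33 trillion, contributing k·(−c·ΔT) = (+¥15.33 trillion) / 0.45 ≈ +¥34.1 trillion.
Net ΔY = k(ΔG − c·ΔT) = (+¥28.33 trillion) / 0.45 ≈ +¥63 trillion.

+¥63 trillion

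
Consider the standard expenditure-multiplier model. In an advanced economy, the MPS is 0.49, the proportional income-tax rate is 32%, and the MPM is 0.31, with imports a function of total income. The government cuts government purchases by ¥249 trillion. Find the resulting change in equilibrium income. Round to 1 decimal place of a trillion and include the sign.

−¥258.5 trillion

MPC = 1 − MPS = 1 − 0.49 = 0.51.
Expenditure multiplier = 1/(1 − c(1−t) + m) = 1/(1 − 0.51×0.68 + 0.31) = 1/0.9632 ≈ 1.038.
ΔY = k × ΔG = (−¥249 trillion) / 0.9632 ≈ −¥258.5 trillion.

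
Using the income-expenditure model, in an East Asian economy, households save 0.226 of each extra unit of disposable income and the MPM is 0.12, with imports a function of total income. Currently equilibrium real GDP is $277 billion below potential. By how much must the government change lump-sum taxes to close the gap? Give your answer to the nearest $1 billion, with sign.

−$124 billion

MPC = 1 − MPS = 1 − 0.226 = 0.774.
Spending multiplier = 1/(1 − c + m) = 1/(1 − 0.774 + 0.12) = 1/0.346 ≈ 2.89.
Tax multiplier = −c·k = −0.774/0.346 ≈ −2.237. Need ΔY = +$277 billion, so ΔT = ΔY/(−c·k) = −(+$277 billion) × 0.346 / 0.774 ≈ −$124 billion.
The government should cut lump-sum taxes by $124 billion.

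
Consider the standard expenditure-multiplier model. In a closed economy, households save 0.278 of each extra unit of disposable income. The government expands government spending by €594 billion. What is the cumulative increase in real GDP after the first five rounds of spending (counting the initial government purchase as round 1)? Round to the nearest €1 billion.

MPC = 1 − MPS = 1 − 0.278 = 0.722.
Round 1 adds ΔG = €594 billion; each later round is MPC = 0.722 times the previous.
After 5 rounds: 594 + 428.868 + 309.642696 + 223.562026512 + 161.411783141664 = ΔG·(1 − c^5)/(1 − c) = 594 × (1 − 0.196194120249632)/0.278 ≈ €1,717 billion.

€1,717 billion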